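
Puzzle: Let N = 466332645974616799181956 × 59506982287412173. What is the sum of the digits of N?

178

466332645974616799181956 × 59506982287412173 = 27750048504053573446222587511982596350388
Sum of its 41 digits: 178.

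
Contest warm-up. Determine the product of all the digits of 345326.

3×4×5×3×2×6 = 2160

2160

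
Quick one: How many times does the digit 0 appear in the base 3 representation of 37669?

37669 in base 3 is 1220200011.
The digit 0 appears 4 times.

4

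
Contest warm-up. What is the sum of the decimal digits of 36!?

36! = 371993326789901217467999448150835200000000
Sum of its 42 digits: 171.

171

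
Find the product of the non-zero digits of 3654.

360

3×6×5×4 = 360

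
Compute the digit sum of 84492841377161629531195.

106

8+4+4+9+2+8+4+1+3+7+7+1+6+1+6+2+9+5+3+1+1+9+5 = 106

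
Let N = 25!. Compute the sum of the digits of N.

72

25! = 15511210043330985984000000
Sum of its 26 digits: 72.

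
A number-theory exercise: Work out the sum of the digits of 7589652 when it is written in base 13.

36

7589652 in base 13 is 1759725.
Digit sum: 1+7+5+9+7+2+5 = 36.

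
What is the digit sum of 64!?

324

64! = 126886932185884164103433389335161480802865516174545192198801894375214704230400000000000000
Sum of its 90 digits: 324.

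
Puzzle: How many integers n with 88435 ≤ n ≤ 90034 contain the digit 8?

1568

The integers in [88435, 90034] that contain the digit 8: 88435, 88436, 88437, 88438, 88439, 88440, …, 90018, 90028.
1568 qualify.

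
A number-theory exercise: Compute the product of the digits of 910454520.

0

9×1×0×4×5×4×5×2×0 = 0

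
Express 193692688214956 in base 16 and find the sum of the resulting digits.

91

193692688214956 in base 16 is B02997E06BAC.
Digit sum: 11+0+2+9+9+7+14+0+6+11+10+12 = 91.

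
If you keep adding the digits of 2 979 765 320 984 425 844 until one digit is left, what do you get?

8

2+9+7+9+7+6+5+3+2+0+9+8+4+4+2+5+8+4+4 = 98
9+8 = 17
1+7 = 8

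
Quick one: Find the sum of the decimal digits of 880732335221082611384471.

8+8+0+7+3+2+3+3+5+2+2+1+0+8+2+6+1+1+3+8+4+4+7+1 = 89

89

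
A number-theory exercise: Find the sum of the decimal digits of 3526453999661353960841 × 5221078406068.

3526453999661353960841 × 5221078406068 = 18411892827624025349646486768783188
Sum of its 35 digits: 176.

176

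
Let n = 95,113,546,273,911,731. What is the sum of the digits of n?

68

9+5+1+1+3+5+4+6+2+7+3+9+1+1+7+3+1 = 68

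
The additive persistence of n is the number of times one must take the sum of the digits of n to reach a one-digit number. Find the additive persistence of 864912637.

864912637 → 46 → 10 → 1 (3 steps)

3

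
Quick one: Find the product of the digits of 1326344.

1728

1×3×2×6×3×4×4 = 1728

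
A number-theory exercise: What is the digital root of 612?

9

6+1+2 = 9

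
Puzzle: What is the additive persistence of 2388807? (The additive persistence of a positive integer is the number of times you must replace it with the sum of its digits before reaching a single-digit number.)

2388807 → 36 → 9 (2 steps)

2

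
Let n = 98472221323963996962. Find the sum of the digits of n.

9+8+4+7+2+2+2+1+3+2+3+9+6+3+9+9+6+9+6+2 = 102

102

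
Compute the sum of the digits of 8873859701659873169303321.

122

8+8+7+3+8+5+9+7+0+1+6+5+9+8+7+3+1+6+9+3+0+3+3+2+1 = 122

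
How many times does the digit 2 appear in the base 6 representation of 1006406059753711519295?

5

1006406059753711519295 in base 6 is 552221113014405220541435035.
The digit 2 appears 5 times.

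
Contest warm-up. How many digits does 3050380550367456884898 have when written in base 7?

3050380550367456884898 in base 7 is 21631201141464135561622515, which has 26 digits.

26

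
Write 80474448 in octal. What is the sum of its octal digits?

33

80474448 in base 8 is 462770520.
Digit sum: 4+6+2+7+7+0+5+2+0 = 33.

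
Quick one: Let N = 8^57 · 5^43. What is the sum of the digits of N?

166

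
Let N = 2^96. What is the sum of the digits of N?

127

2^96 = 79228162514264337593543950336
Sum of its 29 digits: 127.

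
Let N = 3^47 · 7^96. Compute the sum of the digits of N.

549

3^47 · 7^96 = 35818781950362978910776899731724787925610948407267444278919356657481221092859976989448197383226052938987
Sum of its 104 digits: 549.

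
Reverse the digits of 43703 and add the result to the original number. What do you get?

Reverse of 43703 is 30734.
43703 + 30734 = 74437

74437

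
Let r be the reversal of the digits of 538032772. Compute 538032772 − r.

Reverse of 538032772 is 277230835.
538032772 − 277230835 = 260801937

260801937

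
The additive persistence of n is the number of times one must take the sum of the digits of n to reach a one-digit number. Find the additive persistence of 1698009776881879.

1698009776881879 → 94 → 13 → 4 (3 steps)

3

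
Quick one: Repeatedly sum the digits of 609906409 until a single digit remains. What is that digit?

6+0+9+9+0+6+4+0+9 = 43
4+3 = 7
(Equivalently, 609906409 mod 9 = 7.)

7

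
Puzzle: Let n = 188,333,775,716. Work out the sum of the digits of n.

59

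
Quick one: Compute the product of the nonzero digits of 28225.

320

2×8×2×2×5 = 320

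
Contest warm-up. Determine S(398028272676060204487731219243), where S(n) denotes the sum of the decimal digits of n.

123

3+9+8+0+2+8+2+7+2+6+7+6+0+6+0+2+0+4+4+8+7+7+3+1+2+1+9+2+4+3 = 123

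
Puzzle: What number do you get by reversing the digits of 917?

Reversing 917 gives 719.

719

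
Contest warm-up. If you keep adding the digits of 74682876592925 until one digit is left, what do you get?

8

7+4+6+8+2+8+7+6+5+9+2+9+2+5 = 80
8+0 = 8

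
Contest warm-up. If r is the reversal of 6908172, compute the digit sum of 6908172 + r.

Reversal of 6908172 is 2718096; 6908172 + 2718096 = 9626268.
Digit sum of 9626268: 9+6+2+6+2+6+8 = 39.

39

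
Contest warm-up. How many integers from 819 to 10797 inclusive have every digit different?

4916

The integers in [819, 10797] that have every digit different: 819, 820, 821, 823, 824, 825, …, 10795, 10796.
4916 qualify.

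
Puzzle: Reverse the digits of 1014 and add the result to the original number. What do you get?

Reverse of 1014 is 4101.
1014 + 4101 = 5115

5115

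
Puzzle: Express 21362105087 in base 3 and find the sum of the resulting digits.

19

21362105087 in base 3 is 2001010202120101011022.
Digit sum: 2+0+0+1+0+1+0+2+0+2+1+2+0+1+0+1+0+1+1+0+2+2 = 19.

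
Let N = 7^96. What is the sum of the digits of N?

7^96 = 1347137238494276547832006567721872890819326613454654477690085519113574118965817601
Sum of its 82 digits: 370.

370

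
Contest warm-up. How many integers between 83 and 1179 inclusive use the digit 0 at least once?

289

The integers in [83, 1179] that use the digit 0 at least once: 90, 100, 101, 102, 103, 104, …, 1160, 1170.
289 qualify.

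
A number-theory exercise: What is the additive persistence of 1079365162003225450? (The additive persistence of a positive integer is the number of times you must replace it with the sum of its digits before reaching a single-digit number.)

2

1079365162003225450 → 61 → 7 (2 steps)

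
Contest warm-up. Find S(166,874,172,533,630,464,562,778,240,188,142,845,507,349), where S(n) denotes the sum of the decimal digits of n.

186

1+6+6+8+7+4+1+7+2+5+3+3+6+3+0+4+6+4+5+6+2+7+7+8+2+4+0+1+8+8+1+4+2+8+4+5+5+0+7+3+4+9 = 186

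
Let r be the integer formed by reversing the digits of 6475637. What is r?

7365746

Reversing 6475637 gives 7365746.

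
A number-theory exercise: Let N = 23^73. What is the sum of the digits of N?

23^73 = 2547604628744583547284809128481175587973357256283672041453674699319823195380234452211296692484212183
Sum of its 100 digits: 455.

455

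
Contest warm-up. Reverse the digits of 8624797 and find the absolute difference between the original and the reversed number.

650529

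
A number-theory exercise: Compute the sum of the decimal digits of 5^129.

431

5^129 = 1469367938527859384960920671527807097273331945965109401885939632848021574318408966064453125
Sum of its 91 digits: 431.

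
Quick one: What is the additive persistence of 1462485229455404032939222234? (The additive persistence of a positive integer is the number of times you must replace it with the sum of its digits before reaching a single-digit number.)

2

1462485229455404032939222234 → 106 → 7 (2 steps)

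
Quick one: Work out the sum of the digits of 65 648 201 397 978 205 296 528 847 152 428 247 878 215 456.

6+5+6+4+8+2+0+1+3+9+7+9+7+8+2+0+5+2+9+6+5+2+8+8+4+7+1+5+2+4+2+8+2+4+7+8+7+8+2+1+5+4+5+6 = 214

214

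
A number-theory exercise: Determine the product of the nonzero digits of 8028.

8×2×8 = 128

128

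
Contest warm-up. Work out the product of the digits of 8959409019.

8×9×5×9×4×0×9×0×1×9 = 0

0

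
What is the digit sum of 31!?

135

31! = 8222838654177922817725562880000000
Sum of its 34 digits: 135.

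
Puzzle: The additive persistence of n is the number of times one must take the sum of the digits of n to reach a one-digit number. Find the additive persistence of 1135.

1135 → 10 → 1 (2 steps)

2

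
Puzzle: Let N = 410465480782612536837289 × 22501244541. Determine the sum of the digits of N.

410465480782612536837289 × 22501244541 = 9235984158728700752228210516489349
Sum of its 34 digits: 156.

156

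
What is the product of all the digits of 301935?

0

3×0×1×9×3×5 = 0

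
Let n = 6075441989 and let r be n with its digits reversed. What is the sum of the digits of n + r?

70

Reversal of 6075441989 is 9891445706; 6075441989 + 9891445706 = 15966887695.
Digit sum of 15966887695: 1+5+9+6+6+8+8+7+6+9+5 = 70.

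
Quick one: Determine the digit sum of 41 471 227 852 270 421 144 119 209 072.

4+1+4+7+1+2+2+7+8+5+2+2+7+0+4+2+1+1+4+4+1+1+9+2+0+9+0+7+2 = 99

99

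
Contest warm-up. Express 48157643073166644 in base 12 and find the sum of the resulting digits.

48157643073166644 in base 12 is 3161249A36A96670.
Digit sum: 3+1+6+1+2+4+9+10+3+6+10+9+6+6+7+0 = 83.

83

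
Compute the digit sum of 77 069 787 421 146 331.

7+7+0+6+9+7+8+7+4+2+1+1+4+6+3+3+1 = 76

76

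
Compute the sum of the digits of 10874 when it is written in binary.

10874 in base 2 is 10101001111010.
Digit sum: 1+0+1+0+1+0+0+1+1+1+1+0+1+0 = 8.

8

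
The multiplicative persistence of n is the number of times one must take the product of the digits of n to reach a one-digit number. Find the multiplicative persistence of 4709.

1

4709 → 0 (1 step)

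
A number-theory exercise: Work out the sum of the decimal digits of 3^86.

3^86 = 107752636643058178097424660240453423951129
Sum of its 42 digits: 171.

171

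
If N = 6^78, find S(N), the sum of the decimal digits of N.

6^78 = 4963608617944918181428679924706605506341271472266715087241216
Sum of its 61 digits: 270.

270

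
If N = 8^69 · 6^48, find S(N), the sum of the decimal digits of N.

405

8^69 · 6^48 = 4618161547450262148612951078356062830438004029085080248843793303242648347906131391884017219244392448
Sum of its 100 digits: 405.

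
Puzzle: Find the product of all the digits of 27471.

392

2×7×4×7×1 = 392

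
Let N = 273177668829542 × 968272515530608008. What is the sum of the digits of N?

159

273177668829542 × 968272515530608008 = 264510428584367997325856972172336
Sum of its 33 digits: 159.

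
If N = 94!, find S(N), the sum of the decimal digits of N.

549

94! = 108736615665674308027365285256786601004186803580182872307497374434045199869417927630229109214583415458560865651202385340530688000000000000000000000
Sum of its 147 digits: 549.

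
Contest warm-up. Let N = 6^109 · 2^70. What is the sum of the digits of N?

6^109 · 2^70 = 7772952044090330089265122421431009362435982373104192816372816701481040276133907333875862353387859533103104
Sum of its 106 digits: 414.

414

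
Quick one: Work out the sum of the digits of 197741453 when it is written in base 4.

197741453 in base 4 is 23302110232031.
Digit sum: 2+3+3+0+2+1+1+0+2+3+2+0+3+1 = 23.

23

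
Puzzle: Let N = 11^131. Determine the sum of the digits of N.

617

11^131 = 26450979305205261806989386237147382033908144252778478307187545925052959082462488379742502578177291971028210108710737220859231293574997811
Sum of its 137 digits: 617.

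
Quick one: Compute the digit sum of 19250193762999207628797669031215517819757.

203

1+9+2+5+0+1+9+3+7+6+2+9+9+9+2+0+7+6+2+8+7+9+7+6+6+9+0+3+1+2+1+5+5+1+7+8+1+9+7+5+7 = 203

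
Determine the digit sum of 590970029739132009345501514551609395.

5+9+0+9+7+0+0+2+9+7+3+9+1+3+2+0+0+9+3+4+5+5+0+1+5+1+4+5+5+1+6+0+9+3+9+5 = 146

146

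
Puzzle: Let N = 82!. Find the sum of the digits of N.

477

82! = 475364333701284174842138206989404946643813294067993328617160934076743994734899148613007131808479167119360000000000000000000
Sum of its 123 digits: 477.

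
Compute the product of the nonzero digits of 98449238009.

4478976

9×8×4×4×9×2×3×8×9 = 4478976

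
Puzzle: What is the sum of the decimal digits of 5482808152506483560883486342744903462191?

176

5+4+8+2+8+0+8+1+5+2+5+0+6+4+8+3+5+6+0+8+8+3+4+8+6+3+4+2+7+4+4+9+0+3+4+6+2+1+9+1 = 176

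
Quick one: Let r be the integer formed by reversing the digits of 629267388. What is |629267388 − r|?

Reverse of 629267388 is 883762926.
|629267388 − 883762926| = 254495538

254495538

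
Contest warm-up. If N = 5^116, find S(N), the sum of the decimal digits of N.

5^116 = 1203706215242022408159986214115579574086313530134617622024961747229099273681640625
Sum of its 82 digits: 322.

322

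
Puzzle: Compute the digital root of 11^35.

5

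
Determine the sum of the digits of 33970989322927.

73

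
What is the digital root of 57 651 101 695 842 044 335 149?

3

5+7+6+5+1+1+0+1+6+9+5+8+4+2+0+4+4+3+3+5+1+4+9 = 93
9+3 = 12
1+2 = 3
(Equivalently, 57 651 101 695 842 044 335 149 mod 9 = 3.)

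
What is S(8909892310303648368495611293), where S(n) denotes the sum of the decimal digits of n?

8+9+0+9+8+9+2+3+1+0+3+0+3+6+4+8+3+6+8+4+9+5+6+1+1+2+9+3 = 130

130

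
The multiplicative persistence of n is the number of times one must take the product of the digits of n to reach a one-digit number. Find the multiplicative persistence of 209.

1

209 → 0 (1 step)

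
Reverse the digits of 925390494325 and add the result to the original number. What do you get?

1448884587854

Reverse of 925390494325 is 523494093529.
925390494325 + 523494093529 = 1448884587854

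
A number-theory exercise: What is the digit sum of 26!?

81

26! = 403291461126605635584000000
Sum of its 27 digits: 81.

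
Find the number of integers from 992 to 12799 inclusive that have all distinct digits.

5124

The integers in [992, 12799] that have all distinct digits: 1023, 1024, 1025, 1026, 1027, 1028, …, 12796, 12798.
5124 qualify.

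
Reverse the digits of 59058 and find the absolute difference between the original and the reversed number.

Reverse of 59058 is 85095.
|59058 − 85095| = 26037

26037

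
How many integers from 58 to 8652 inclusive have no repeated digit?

4588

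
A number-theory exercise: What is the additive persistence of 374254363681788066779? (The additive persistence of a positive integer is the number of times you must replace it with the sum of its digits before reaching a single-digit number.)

374254363681788066779 → 110 → 2 (2 steps)

2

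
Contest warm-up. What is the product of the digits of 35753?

3×5×7×5×3 = 1575

1575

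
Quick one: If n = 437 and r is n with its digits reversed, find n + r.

1171

Reverse of 437 is 734.
437 + 734 = 1171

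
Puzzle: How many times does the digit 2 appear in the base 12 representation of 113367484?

113367484 in base 12 is 31B72224.
The digit 2 appears 3 times.

3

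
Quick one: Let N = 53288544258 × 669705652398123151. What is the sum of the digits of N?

162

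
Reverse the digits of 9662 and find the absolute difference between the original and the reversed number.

6993

Reverse of 9662 is 2669.
|9662 − 2669| = 6993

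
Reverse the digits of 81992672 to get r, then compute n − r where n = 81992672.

Reverse of 81992672 is 27629918.
81992672 − 27629918 = 54362754

54362754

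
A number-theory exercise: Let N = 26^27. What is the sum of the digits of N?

161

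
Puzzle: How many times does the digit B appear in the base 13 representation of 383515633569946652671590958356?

2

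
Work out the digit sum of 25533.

18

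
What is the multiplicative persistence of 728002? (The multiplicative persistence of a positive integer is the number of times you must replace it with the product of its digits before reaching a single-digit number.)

728002 → 0 (1 step)

1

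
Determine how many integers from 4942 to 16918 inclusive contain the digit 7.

The integers in [4942, 16918] that contain the digit 7: 4947, 4957, 4967, 4970, 4971, 4972, …, 16907, 16917.
3979 qualify.

3979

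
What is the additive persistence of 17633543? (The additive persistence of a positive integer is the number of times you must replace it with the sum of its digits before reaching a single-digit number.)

2

17633543 → 32 → 5 (2 steps)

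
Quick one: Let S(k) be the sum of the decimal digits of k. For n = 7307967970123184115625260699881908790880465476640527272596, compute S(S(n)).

18

First digit sum: 279.
2+7+9 = 18.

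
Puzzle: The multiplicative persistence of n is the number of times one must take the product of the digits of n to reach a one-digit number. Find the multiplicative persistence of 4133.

3

4133 → 36 → 18 → 8 (3 steps)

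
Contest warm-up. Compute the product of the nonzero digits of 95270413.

9×5×2×7×4×1×3 = 7560

7560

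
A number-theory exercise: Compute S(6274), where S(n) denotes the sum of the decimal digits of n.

6+2+7+4 = 19

19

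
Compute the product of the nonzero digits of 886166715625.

29030400

8×8×6×1×6×6×7×1×5×6×2×5 = 29030400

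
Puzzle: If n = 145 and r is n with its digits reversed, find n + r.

Reverse of 145 is 541.
145 + 541 = 686

686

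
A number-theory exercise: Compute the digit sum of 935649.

36

9+3+5+6+4+9 = 36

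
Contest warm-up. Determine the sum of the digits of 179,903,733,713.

53

1+7+9+9+0+3+7+3+3+7+1+3 = 53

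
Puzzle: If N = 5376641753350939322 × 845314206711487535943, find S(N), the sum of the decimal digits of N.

162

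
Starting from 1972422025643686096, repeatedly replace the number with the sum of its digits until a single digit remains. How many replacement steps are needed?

1972422025643686096 → 82 → 10 → 1 (3 steps)

3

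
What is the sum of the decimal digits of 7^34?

7^34 = 54116956037952111668959660849
Sum of its 29 digits: 142.

142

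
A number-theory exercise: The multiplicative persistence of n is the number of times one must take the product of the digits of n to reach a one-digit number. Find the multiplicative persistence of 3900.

1

3900 → 0 (1 step)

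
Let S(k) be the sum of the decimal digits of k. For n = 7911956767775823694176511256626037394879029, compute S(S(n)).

First digit sum: 218.
2+1+8 = 11.

11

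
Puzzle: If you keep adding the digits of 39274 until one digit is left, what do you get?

3+9+2+7+4 = 25
2+5 = 7
(Equivalently, 39274 mod 9 = 7.)

7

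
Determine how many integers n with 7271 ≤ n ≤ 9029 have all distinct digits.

The integers in [7271, 9029] that have all distinct digits: 7280, 7281, 7283, 7284, 7285, 7286, …, 9027, 9028.
868 qualify.

868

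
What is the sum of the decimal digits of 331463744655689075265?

3+3+1+4+6+3+7+4+4+6+5+5+6+8+9+0+7+5+2+6+5 = 99

99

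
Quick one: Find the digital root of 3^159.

The digital root of n equals n mod 9 (or 9 when 9 | n), so we need 3^159 mod 9.
3^159 ≡ 0 (mod 9), so the digital root is 9.

9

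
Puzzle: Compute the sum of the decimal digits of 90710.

17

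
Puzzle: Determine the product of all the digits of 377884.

3×7×7×8×8×4 = 37632

37632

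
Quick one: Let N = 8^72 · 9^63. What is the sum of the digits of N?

8^72 · 9^63 = 137961261897436713869888538961752068164212660918681075667811520015609754832607815689626223824443080864472551195859286012985344
Sum of its 126 digits: 585.

585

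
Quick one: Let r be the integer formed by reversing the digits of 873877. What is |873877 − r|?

95499

Reverse of 873877 is 778378.
|873877 − 778378| = 95499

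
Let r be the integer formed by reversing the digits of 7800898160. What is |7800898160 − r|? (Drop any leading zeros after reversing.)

7181918073

Reverse of 7800898160 is 618980087.
|7800898160 − 618980087| = 7181918073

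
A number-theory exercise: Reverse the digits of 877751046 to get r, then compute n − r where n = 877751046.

Reverse of 877751046 is 640157778.
877751046 − 640157778 = 237593268

237593268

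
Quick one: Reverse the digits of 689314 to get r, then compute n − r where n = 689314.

Reverse of 689314 is 413986.
689314 − 413986 = 275328

275328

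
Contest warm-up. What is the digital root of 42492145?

4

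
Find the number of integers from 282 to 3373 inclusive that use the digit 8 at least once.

829

The integers in [282, 3373] that use the digit 8 at least once: 282, 283, 284, 285, 286, 287, …, 3358, 3368.
829 qualify.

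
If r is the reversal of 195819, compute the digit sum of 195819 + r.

Reversal of 195819 is 918591; 195819 + 918591 = 1114410.
Digit sum of 1114410: 1+1+1+4+4+1+0 = 12.

12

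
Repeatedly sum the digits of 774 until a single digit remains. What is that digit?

7+7+4 = 18
1+8 = 9

9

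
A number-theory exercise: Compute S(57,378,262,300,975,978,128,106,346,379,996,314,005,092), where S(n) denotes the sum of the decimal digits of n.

186

5+7+3+7+8+2+6+2+3+0+0+9+7+5+9+7+8+1+2+8+1+0+6+3+4+6+3+7+9+9+9+6+3+1+4+0+0+5+0+9+2 = 186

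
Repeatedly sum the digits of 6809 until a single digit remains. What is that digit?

5

6+8+0+9 = 23
2+3 = 5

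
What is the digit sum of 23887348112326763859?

2+3+8+8+7+3+4+8+1+1+2+3+2+6+7+6+3+8+5+9 = 96

96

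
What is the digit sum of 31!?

31! = 8222838654177922817725562880000000
Sum of its 34 digits: 135.

135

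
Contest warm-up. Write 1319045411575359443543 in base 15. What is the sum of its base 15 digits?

113

1319045411575359443543 in base 15 is D5C3B0317B6CA33148.
Digit sum: 13+5+12+3+11+0+3+1+7+11+6+12+10+3+3+1+4+8 = 113.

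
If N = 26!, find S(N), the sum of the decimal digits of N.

81

26! = 403291461126605635584000000
Sum of its 27 digits: 81.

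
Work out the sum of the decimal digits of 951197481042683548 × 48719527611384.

120

951197481042683548 × 48719527611384 = 46341891941537930019041834310432
Sum of its 32 digits: 120.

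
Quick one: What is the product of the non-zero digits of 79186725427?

11854080

7×9×1×8×6×7×2×5×4×2×7 = 11854080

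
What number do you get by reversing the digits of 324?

423

Reversing 324 gives 423.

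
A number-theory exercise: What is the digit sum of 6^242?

6^242 = 205401018540529108843309672321899274291684948598882894410486352535549129564314223698901092521073308923089305720868661800981873784450134140466771611126141745524387587025921352921242964852736
Sum of its 189 digits: 819.

819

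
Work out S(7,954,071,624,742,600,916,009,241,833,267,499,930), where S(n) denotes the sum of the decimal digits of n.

159

7+9+5+4+0+7+1+6+2+4+7+4+2+6+0+0+9+1+6+0+0+9+2+4+1+8+3+3+2+6+7+4+9+9+9+3+0 = 159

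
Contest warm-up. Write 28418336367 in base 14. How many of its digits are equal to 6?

1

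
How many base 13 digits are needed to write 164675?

164675 in base 13 is 59C54, which has 5 digits.

5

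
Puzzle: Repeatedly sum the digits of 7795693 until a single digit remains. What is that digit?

1

7+7+9+5+6+9+3 = 46
4+6 = 10
1+0 = 1
(Equivalently, 7795693 mod 9 = 1.)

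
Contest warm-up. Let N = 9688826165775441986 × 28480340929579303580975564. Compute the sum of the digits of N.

133

9688826165775441986 × 28480340929579303580975564 = 275941072408713231110224302022160663165630104
Sum of its 45 digits: 133.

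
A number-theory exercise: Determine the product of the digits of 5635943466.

6998400

5×6×3×5×9×4×3×4×6×6 = 6998400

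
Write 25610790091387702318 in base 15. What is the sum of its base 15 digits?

25610790091387702318 in base 15 is 3D746383C18274E2D.
Digit sum: 3+13+7+4+6+3+8+3+12+1+8+2+7+4+14+2+13 = 110.

110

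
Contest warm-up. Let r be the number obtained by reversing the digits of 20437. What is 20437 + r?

Reverse of 20437 is 73402.
20437 + 73402 = 93839

93839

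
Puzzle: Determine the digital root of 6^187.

9

The digital root of n equals n mod 9 (or 9 when 9 | n), so we need 6^187 mod 9.
6^187 ≡ 0 (mod 9), so the digital root is 9.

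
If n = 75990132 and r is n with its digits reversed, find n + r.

Reverse of 75990132 is 23109957.
75990132 + 23109957 = 99100089

99100089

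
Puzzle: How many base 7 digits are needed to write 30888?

6

30888 in base 7 is 156024, which has 6 digits.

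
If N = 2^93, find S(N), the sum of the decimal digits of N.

2^93 = 9903520314283042199192993792
Sum of its 28 digits: 125.

125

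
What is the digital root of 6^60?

9

The digital root of n equals n mod 9 (or 9 when 9 | n), so we need 6^60 mod 9.
6^60 ≡ 0 (mod 9), so the digital root is 9.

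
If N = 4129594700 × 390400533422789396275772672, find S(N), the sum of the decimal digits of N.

4129594700 × 390400533422789396275772672 = 1612195973699923950076630564696038400
Sum of its 37 digits: 169.

169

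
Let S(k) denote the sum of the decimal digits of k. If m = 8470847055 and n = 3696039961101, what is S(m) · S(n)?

S(8470847055) = 8+4+7+0+8+4+7+0+5+5 = 48.
S(3696039961101) = 3+6+9+6+0+3+9+9+6+1+1+0+1 = 54.
48 · 54 = 2592.

2592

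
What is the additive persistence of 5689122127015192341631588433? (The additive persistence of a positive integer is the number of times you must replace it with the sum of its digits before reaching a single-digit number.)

5689122127015192341631588433 → 110 → 2 (2 steps)

2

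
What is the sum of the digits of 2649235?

31

2+6+4+9+2+3+5 = 31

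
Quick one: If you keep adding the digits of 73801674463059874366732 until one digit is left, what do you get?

1

7+3+8+0+1+6+7+4+4+6+3+0+5+9+8+7+4+3+6+6+7+3+2 = 109
1+0+9 = 10
1+0 = 1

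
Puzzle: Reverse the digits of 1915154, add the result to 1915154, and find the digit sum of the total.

Reversal of 1915154 is 4515191; 1915154 + 4515191 = 6430345.
Digit sum of 6430345: 6+4+3+0+3+4+5 = 25.

25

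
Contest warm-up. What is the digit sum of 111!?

693

111! = 1762952551090244663872161047107075788761409536026565516041574063347346955087248316436555574598462315773196047662837978913145847497199871623320096254145331200000000000000000000000000
Sum of its 181 digits: 693.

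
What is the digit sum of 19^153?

19^153 = 4459651743768901196517993196934040348836341370206009592009153677079380959407892376354740013148944284972984025042628723104332685077600059155546639521554329379828929259619033472204611343831037559859
Sum of its 196 digits: 874.

874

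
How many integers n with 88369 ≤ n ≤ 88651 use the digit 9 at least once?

56

The integers in [88369, 88651] that use the digit 9 at least once: 88369, 88379, 88389, 88390, 88391, 88392, …, 88639, 88649.
56 qualify.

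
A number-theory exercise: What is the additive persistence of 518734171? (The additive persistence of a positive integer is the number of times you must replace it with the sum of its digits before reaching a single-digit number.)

518734171 → 37 → 10 → 1 (3 steps)

3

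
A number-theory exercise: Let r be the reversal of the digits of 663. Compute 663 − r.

Reverse of 663 is 366.
663 − 366 = 297

297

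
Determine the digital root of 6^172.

9

The digital root of n equals n mod 9 (or 9 when 9 | n), so we need 6^172 mod 9.
6^172 ≡ 0 (mod 9), so the digital root is 9.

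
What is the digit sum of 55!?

55! = 12696403353658275925965100847566516959580321051449436762275840000000000000
Sum of its 74 digits: 279.

279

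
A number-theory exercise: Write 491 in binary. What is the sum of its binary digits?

7

491 in base 2 is 111101011.
Digit sum: 1+1+1+1+0+1+0+1+1 = 7.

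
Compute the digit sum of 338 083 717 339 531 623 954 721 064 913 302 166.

144

3+3+8+0+8+3+7+1+7+3+3+9+5+3+1+6+2+3+9+5+4+7+2+1+0+6+4+9+1+3+3+0+2+1+6+6 = 144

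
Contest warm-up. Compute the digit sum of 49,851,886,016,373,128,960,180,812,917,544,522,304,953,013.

182

4+9+8+5+1+8+8+6+0+1+6+3+7+3+1+2+8+9+6+0+1+8+0+8+1+2+9+1+7+5+4+4+5+2+2+3+0+4+9+5+3+0+1+3 = 182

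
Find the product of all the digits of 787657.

82320

7×8×7×6×5×7 = 82320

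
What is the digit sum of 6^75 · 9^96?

639

6^75 · 9^96 = 930303564434493412133335287159234072741903829868607406173358212457327791347170778208802748034262005378410095804669863483801257770675594936433472700416
Sum of its 150 digits: 639.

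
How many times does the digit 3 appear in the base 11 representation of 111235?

111235 in base 11 is 76633.
The digit 3 appears 2 times.

2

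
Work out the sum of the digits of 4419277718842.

4+4+1+9+2+7+7+7+1+8+8+4+2 = 64

64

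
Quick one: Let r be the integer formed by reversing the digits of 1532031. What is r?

Reversing 1532031 gives 1302351.

1302351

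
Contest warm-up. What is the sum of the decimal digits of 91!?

594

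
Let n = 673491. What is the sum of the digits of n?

6+7+3+4+9+1 = 30

30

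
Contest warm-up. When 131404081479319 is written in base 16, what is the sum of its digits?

94

131404081479319 in base 16 is 7782E5993E97.
Digit sum: 7+7+8+2+14+5+9+9+3+14+9+7 = 94.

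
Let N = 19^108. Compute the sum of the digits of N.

577

19^108 = 1274643990900453659798803087141573961828057258261772051330158709162518180498490623283904649290602554066664274742104420816053361865053061041
Sum of its 139 digits: 577.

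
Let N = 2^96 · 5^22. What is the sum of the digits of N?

130

2^96 · 5^22 = 188894659314785808547840000000000000000000000
Sum of its 45 digits: 130.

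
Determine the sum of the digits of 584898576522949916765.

125

5+8+4+8+9+8+5+7+6+5+2+2+9+4+9+9+1+6+7+6+5 = 125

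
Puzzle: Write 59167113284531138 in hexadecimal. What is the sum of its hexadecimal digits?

83

59167113284531138 in base 16 is D2342D11B5B3C2.
Digit sum: 13+2+3+4+2+13+1+1+11+5+11+3+12+2 = 83.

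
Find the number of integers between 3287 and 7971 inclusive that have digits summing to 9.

62

The integers in [3287, 7971] that have digits summing to 9: 3303, 3312, 3321, 3330, 3402, 3411, …, 7110, 7200.
62 qualify.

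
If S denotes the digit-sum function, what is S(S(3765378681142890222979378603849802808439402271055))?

9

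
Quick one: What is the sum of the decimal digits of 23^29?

173

23^29 = 3091058643093537522799545838540043339063
Sum of its 40 digits: 173.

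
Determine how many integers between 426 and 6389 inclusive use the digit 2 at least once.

The integers in [426, 6389] that use the digit 2 at least once: 426, 427, 428, 429, 432, 442, …, 6372, 6382.
2346 qualify.

2346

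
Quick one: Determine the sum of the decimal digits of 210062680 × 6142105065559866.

210062680 × 6142105065559866 = 1290227050913081152400880
Sum of its 25 digits: 78.

78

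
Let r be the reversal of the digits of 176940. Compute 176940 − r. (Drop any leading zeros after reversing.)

127269

Reverse of 176940 is 49671.
176940 − 49671 = 127269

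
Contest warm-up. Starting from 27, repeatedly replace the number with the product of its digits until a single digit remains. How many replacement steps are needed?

27 → 14 → 4 (2 steps)

2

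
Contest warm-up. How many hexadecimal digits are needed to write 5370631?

6

5370631 in base 16 is 51F307, which has 6 digits.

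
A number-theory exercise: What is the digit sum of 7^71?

7^71 = 1004525211269079039999221534496697502180541686174722466474743
Sum of its 61 digits: 265.

265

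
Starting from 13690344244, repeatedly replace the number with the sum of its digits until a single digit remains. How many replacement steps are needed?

2

13690344244 → 40 → 4 (2 steps)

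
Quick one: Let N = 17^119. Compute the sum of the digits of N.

692

17^119 = 265107273980438540718149612244069844989231489289966975158828282910253622717599615626619728641563503683755318957292943549382670672294220382134871153
Sum of its 147 digits: 692.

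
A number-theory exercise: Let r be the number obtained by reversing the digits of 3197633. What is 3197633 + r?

Reverse of 3197633 is 3367913.
3197633 + 3367913 = 6565546

6565546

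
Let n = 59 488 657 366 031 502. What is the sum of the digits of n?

5+9+4+8+8+6+5+7+3+6+6+0+3+1+5+0+2 = 78

78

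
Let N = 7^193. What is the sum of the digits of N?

7^193 = 12703451175365897318074344159098934311650015299954263056027602789453769587531267039819879004386369685970332148111933820303327428371904795727910691083938320809766407
Sum of its 164 digits: 736.

736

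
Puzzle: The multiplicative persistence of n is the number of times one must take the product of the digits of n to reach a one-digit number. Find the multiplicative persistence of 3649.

3649 → 648 → 192 → 18 → 8 (4 steps)

4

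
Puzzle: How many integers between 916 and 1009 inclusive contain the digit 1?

22

The integers in [916, 1009] that contain the digit 1: 916, 917, 918, 919, 921, 931, …, 1008, 1009.
22 qualify.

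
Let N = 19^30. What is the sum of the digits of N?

163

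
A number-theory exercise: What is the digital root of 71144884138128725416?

7+1+1+4+4+8+8+4+1+3+8+1+2+8+7+2+5+4+1+6 = 85
8+5 = 13
1+3 = 4

4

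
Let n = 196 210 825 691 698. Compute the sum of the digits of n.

1+9+6+2+1+0+8+2+5+6+9+1+6+9+8 = 73

73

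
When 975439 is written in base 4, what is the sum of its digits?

975439 in base 4 is 3232021033.
Digit sum: 3+2+3+2+0+2+1+0+3+3 = 19.

19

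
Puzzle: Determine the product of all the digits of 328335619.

116640

3×2×8×3×3×5×6×1×9 = 116640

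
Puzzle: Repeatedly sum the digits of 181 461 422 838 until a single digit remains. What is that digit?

1+8+1+4+6+1+4+2+2+8+3+8 = 48
4+8 = 12
1+2 = 3

3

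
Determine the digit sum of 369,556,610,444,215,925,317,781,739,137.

134

3+6+9+5+5+6+6+1+0+4+4+4+2+1+5+9+2+5+3+1+7+7+8+1+7+3+9+1+3+7 = 134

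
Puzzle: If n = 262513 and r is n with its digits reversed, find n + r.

Reverse of 262513 is 315262.
262513 + 315262 = 577775

577775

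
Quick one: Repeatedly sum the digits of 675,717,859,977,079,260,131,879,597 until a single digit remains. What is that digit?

6+7+5+7+1+7+8+5+9+9+7+7+0+7+9+2+6+0+1+3+1+8+7+9+5+9+7 = 152
1+5+2 = 8
(Equivalently, 675,717,859,977,079,260,131,879,597 mod 9 = 8.)

8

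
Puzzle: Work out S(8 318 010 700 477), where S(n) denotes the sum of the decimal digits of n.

46

8+3+1+8+0+1+0+7+0+0+4+7+7 = 46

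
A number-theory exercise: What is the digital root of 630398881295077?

6+3+0+3+9+8+8+8+1+2+9+5+0+7+7 = 76
7+6 = 13
1+3 = 4

4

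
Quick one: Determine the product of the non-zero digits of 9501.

9×5×1 = 45

45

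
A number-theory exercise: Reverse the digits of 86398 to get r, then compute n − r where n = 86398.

-2970

Reverse of 86398 is 89368.
86398 − 89368 = -2970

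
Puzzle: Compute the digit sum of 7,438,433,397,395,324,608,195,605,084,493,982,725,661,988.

216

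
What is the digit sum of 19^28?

154

19^28 = 638411683925748518131605316913942641
Sum of its 36 digits: 154.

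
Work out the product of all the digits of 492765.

15120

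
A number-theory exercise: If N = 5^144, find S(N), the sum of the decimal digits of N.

460

5^144 = 44841550858394146269559346665277316200968382140048504696226185084473314645947539247572422027587890625
Sum of its 101 digits: 460.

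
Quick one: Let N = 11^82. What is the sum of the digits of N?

11^82 = 24785642596484137367310393918366845247634028377292875541962916350799472426091085092921
Sum of its 86 digits: 403.

403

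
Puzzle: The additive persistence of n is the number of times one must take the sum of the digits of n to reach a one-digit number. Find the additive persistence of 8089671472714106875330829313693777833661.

3

8089671472714106875330829313693777833661 → 189 → 18 → 9 (3 steps)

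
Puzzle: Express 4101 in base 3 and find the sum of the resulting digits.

11

4101 in base 3 is 12121220.
Digit sum: 1+2+1+2+1+2+2+0 = 11.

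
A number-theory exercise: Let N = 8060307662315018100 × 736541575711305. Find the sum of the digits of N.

8060307662315018100 × 736541575711305 = 5936751706319408719270491449620500
Sum of its 34 digits: 144.

144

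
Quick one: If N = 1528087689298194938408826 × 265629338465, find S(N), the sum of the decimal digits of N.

1528087689298194938408826 × 265629338465 = 405904922024789981608147870097292090
Sum of its 36 digits: 162.

162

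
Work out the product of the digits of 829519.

6480

8×2×9×5×1×9 = 6480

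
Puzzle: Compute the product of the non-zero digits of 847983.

48384

8×4×7×9×8×3 = 48384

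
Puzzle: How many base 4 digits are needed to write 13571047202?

13571047202 in base 4 is 30220321123330202, which has 17 digits.

17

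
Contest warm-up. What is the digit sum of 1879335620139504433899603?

111

1+8+7+9+3+3+5+6+2+0+1+3+9+5+0+4+4+3+3+8+9+9+6+0+3 = 111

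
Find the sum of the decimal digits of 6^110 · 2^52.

468

6^110 · 2^52 = 177908753450553819792139948000282501886809899286747577279040909610314337374891067517300316315945271296
Sum of its 102 digits: 468.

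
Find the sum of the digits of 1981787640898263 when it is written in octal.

1981787640898263 in base 8 is 70246634426621327.
Digit sum: 7+0+2+4+6+6+3+4+4+2+6+6+2+1+3+2+7 = 65.

65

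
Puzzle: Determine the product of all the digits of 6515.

6×5×1×5 = 150

150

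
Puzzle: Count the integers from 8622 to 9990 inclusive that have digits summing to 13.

The integers in [8622, 9990] that have digits summing to 13: 9004, 9013, 9022, 9031, 9040, 9103, …, 9310, 9400.
15 qualify.

15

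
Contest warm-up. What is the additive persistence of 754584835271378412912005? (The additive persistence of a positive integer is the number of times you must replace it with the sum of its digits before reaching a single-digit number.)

754584835271378412912005 → 101 → 2 (2 steps)

2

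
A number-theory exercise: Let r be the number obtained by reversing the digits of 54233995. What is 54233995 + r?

114167240

Reverse of 54233995 is 59933245.
54233995 + 59933245 = 114167240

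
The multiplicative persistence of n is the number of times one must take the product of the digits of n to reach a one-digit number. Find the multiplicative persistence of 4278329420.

1

4278329420 → 0 (1 step)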